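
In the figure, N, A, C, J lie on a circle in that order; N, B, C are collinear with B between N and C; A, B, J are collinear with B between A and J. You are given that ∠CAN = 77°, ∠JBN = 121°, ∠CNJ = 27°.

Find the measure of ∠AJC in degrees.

∠AJC = 71°

1. ∠CJN = 103°  [cyclic NACJ, opposite ∠A+∠J]
2. ∠CBJ = 59°  [linear pair at B on NC]
3. ∠JCN = 50°  [△NCJ]
4. ∠AJC = 71°  [△CBJ]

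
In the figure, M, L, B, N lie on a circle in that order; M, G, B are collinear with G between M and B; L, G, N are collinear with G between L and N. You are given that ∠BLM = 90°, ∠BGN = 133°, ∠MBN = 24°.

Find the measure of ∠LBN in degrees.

1. ∠BNM = 90°  [cyclic MLBN, opposite ∠L+∠N]
2. ∠MGN = 47°  [linear pair at G on MB]
3. ∠MLN = 24°  [same arc MN]
4. ∠BMN = 66°  [△MBN]
5. ∠LNM = 67°  [△MGN]
6. ∠LMN = 89°  [△MLN]
7. ∠LBN = 91°  [cyclic MLBN, opposite ∠M+∠B]

∠LBN = 91°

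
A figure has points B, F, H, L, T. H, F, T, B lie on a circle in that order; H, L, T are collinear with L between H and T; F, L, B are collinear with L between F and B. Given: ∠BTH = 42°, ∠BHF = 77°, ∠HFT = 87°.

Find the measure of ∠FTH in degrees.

∠FTH = 61°

1. ∠BFH = 42°  [same arc HB]
2. ∠FBH = 61°  [△HFB]
3. ∠FTH = 61°  [same arc HF]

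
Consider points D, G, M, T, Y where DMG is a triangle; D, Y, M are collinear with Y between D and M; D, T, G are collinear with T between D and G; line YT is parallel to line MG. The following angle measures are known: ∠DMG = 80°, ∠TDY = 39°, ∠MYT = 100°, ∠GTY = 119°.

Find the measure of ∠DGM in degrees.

∠DGM = 61°

1. ∠DYT = 80°  [YT∥MG, corresponding at Y]
2. ∠DTY = 61°  [△DYT]
3. ∠DGM = 61°  [YT∥MG, corresponding at T]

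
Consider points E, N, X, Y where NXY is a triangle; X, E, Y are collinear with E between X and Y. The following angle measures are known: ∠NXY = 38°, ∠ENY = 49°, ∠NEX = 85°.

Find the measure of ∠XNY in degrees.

1. ∠NEY = 95°  [linear pair at E on XY]
2. ∠EYN = 36°  [△NEY]
3. ∠NYX = 36°  [E on ray YX]
4. ∠XNY = 106°  [△NXY]

∠XNY = 106°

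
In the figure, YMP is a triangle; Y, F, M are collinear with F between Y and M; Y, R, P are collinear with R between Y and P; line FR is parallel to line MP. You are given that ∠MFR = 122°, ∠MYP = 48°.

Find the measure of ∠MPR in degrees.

∠MPR = 74°

1. ∠RFY = 58°  [linear pair at F on YM]
2. ∠FYR = 48°  [F on YM, R on YP]
3. ∠FRY = 74°  [△YFR]
4. ∠FRP = 106°  [linear pair at R on YP]
5. ∠MPR = 74°  [FR∥MP, co-interior at P–R]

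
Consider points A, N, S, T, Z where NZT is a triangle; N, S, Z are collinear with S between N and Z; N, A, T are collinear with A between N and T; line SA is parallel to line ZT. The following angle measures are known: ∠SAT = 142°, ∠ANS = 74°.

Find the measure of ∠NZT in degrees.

1. ∠NAS = 38°  [linear pair at A on NT]
2. ∠ASN = 68°  [△NSA]
3. ∠NZT = 68°  [SA∥ZT, corresponding at S]

∠NZT = 68°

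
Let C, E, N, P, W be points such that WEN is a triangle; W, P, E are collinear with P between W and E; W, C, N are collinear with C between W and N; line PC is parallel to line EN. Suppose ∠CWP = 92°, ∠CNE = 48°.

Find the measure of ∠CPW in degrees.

∠CPW = 40°

1. ∠EWN = 92°  [P on WE, C on WN]
2. ∠ENW = 48°  [C on ray NW]
3. ∠NEW = 40°  [△WEN]
4. ∠CPW = 40°  [PC∥EN, corresponding at P]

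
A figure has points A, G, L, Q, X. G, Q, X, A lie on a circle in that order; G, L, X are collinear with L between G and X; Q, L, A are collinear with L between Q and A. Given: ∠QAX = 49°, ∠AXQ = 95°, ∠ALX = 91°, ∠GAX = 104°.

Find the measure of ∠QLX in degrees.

1. ∠QGX = 49°  [same arc QX]
2. ∠AQX = 36°  [△QXA]
3. ∠GQX = 76°  [cyclic GQXA, opposite ∠Q+∠A]
4. ∠GXQ = 55°  [△GQX]
5. ∠QLX = 89°  [△QLX]

∠QLX = 89°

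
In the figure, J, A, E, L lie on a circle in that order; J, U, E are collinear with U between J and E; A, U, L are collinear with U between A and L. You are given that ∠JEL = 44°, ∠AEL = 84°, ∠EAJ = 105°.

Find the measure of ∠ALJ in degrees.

∠ALJ = 40°

1. ∠JAL = 44°  [same arc JL]
2. ∠AJL = 96°  [cyclic JAEL, opposite ∠J+∠E]
3. ∠ALJ = 40°  [△JAL]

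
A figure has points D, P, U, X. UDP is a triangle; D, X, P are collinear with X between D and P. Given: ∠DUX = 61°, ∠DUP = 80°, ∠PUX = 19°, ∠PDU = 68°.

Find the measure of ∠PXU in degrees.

1. ∠DPU = 32°  [△UDP]
2. ∠UPX = 32°  [X on ray PD]
3. ∠PXU = 129°  [△UXP]

∠PXU = 129°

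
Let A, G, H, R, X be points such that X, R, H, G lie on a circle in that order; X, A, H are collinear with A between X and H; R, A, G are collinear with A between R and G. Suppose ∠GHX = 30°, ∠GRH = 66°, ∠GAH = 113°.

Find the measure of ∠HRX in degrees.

1. ∠GXH = 66°  [same arc HG]
2. ∠HGX = 84°  [△XHG]
3. ∠HRX = 96°  [cyclic XRHG, opposite ∠R+∠G]

∠HRX = 96°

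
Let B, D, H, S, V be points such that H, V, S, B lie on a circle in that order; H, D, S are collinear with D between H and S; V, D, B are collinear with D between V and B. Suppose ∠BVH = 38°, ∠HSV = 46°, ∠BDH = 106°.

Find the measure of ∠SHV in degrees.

1. ∠BSH = 38°  [same arc HB]
2. ∠BDS = 74°  [linear pair at D on HS]
3. ∠SBV = 68°  [△SDB]
4. ∠SHV = 68°  [same arc VS]

∠SHV = 68°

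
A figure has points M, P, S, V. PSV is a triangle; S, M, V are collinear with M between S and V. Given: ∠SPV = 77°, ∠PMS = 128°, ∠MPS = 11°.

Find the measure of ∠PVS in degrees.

∠PVS = 62°

1. ∠MSP = 41°  [△PSM]
2. ∠PSV = 41°  [M on ray SV]
3. ∠PVS = 62°  [△PSV]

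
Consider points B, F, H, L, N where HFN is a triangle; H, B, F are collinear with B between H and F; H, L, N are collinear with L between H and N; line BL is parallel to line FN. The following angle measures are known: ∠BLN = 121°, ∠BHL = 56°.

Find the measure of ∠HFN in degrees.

1. ∠BLH = 59°  [linear pair at L on HN]
2. ∠HBL = 65°  [△HBL]
3. ∠HFN = 65°  [BL∥FN, corresponding at B]

∠HFN = 65°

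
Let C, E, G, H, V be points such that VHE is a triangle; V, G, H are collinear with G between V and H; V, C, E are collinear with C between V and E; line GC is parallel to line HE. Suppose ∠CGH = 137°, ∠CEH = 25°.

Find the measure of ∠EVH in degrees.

∠EVH = 112°

1. ∠CGV = 43°  [linear pair at G on VH]
2. ∠HEV = 25°  [C on ray EV]
3. ∠EHV = 43°  [GC∥HE, corresponding at G]
4. ∠EVH = 112°  [△VHE]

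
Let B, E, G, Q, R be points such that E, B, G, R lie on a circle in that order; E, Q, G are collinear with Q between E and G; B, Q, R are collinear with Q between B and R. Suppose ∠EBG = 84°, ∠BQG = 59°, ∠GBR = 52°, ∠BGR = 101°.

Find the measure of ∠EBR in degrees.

1. ∠EQR = 59°  [vertical angles at Q]
2. ∠GER = 52°  [same arc GR]
3. ∠BER = 79°  [cyclic EBGR, opposite ∠E+∠G]
4. ∠BRE = 69°  [△EQR]
5. ∠EBR = 32°  [△EBR]

∠EBR = 32°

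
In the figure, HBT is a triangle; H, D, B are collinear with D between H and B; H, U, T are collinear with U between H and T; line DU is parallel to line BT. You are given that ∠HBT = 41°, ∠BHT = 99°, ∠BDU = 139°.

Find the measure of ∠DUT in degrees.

1. ∠BTH = 40°  [△HBT]
2. ∠DUH = 40°  [DU∥BT, corresponding at U]
3. ∠DUT = 140°  [linear pair at U on HT]

∠DUT = 140°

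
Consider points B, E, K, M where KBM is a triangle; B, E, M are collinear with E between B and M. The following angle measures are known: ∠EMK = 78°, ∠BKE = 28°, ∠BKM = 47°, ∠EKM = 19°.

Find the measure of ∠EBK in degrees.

∠EBK = 55°

1. ∠BMK = 78°  [E on ray MB]
2. ∠KBM = 55°  [△KBM]
3. ∠EBK = 55°  [E on ray BM]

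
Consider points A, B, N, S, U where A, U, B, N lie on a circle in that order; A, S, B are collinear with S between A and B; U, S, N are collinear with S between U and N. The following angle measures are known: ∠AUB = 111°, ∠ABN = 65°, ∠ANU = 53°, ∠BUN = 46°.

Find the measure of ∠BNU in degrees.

1. ∠ABU = 53°  [same arc AU]
2. ∠BAU = 16°  [△AUB]
3. ∠BNU = 16°  [same arc UB]

∠BNU = 16°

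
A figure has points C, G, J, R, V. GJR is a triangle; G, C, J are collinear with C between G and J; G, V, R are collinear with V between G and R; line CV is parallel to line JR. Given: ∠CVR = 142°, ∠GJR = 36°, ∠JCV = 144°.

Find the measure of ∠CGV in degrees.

∠CGV = 106°

1. ∠CVG = 38°  [linear pair at V on GR]
2. ∠GCV = 36°  [CV∥JR, corresponding at C]
3. ∠CGV = 106°  [△GCV]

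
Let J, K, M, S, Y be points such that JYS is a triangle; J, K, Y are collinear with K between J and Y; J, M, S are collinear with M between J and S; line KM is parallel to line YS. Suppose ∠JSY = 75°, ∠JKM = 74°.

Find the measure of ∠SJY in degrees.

1. ∠JMK = 75°  [KM∥YS, corresponding at M]
2. ∠KJM = 31°  [△JKM]
3. ∠SJY = 31°  [K on JY, M on JS]

∠SJY = 31°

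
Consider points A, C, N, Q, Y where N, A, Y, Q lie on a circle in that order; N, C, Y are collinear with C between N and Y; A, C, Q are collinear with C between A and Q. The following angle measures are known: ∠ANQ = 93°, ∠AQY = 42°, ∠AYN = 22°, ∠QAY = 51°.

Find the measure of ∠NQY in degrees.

∠NQY = 64°

1. ∠ANY = 42°  [same arc AY]
2. ∠NAY = 116°  [△NAY]
3. ∠NQY = 64°  [cyclic NAYQ, opposite ∠A+∠Q]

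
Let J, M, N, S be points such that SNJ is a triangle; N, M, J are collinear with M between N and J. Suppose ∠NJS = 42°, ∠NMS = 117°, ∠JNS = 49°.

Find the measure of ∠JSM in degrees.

∠JSM = 75°

1. ∠MJS = 42°  [M on ray JN]
2. ∠JMS = 63°  [linear pair at M on NJ]
3. ∠JSM = 75°  [△SMJ]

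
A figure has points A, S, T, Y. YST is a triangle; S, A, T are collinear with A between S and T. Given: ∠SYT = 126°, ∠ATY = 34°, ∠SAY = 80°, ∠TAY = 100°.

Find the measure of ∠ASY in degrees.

∠ASY = 20°

1. ∠STY = 34°  [A on ray TS]
2. ∠TSY = 20°  [△YST]
3. ∠ASY = 20°  [A on ray ST]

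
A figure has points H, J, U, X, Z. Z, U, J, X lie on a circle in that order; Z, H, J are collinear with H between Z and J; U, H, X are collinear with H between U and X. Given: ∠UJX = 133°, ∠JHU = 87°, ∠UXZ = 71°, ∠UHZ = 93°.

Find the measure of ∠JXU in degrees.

∠JXU = 25°

1. ∠UZX = 47°  [cyclic ZUJX, opposite ∠Z+∠J]
2. ∠XUZ = 62°  [△ZUX]
3. ∠JHX = 93°  [vertical angles at H]
4. ∠XJZ = 62°  [same arc ZX]
5. ∠JXU = 25°  [△JHX]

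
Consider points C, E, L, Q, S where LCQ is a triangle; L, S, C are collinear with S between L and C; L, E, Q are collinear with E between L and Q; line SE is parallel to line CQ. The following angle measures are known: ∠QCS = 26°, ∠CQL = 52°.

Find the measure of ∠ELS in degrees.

∠ELS = 102°

1. ∠LCQ = 26°  [S on ray CL]
2. ∠CLQ = 102°  [△LCQ]
3. ∠ELS = 102°  [S on LC, E on LQ]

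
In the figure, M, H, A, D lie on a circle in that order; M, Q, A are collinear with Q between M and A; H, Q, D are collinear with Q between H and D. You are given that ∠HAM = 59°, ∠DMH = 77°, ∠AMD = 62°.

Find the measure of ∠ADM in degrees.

1. ∠HDM = 59°  [same arc MH]
2. ∠DHM = 44°  [△MHD]
3. ∠DAM = 44°  [same arc MD]
4. ∠ADM = 74°  [△MAD]

∠ADM = 74°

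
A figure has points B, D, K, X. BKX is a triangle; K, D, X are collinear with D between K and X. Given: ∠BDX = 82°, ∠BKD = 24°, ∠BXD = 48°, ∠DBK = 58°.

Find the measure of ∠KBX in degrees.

1. ∠BKX = 24°  [D on ray KX]
2. ∠BXK = 48°  [D on ray XK]
3. ∠KBX = 108°  [△BKX]

∠KBX = 108°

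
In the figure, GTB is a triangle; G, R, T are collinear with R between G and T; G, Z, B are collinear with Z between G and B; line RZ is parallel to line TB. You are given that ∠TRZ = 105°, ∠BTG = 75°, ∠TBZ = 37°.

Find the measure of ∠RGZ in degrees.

1. ∠GBT = 37°  [Z on ray BG]
2. ∠BGT = 68°  [△GTB]
3. ∠RGZ = 68°  [R on GT, Z on GB]

∠RGZ = 68°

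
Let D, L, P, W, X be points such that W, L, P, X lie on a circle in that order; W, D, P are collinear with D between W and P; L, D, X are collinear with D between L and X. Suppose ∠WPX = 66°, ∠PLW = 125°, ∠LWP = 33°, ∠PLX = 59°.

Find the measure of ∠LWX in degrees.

1. ∠LXP = 33°  [same arc LP]
2. ∠LPX = 88°  [△LPX]
3. ∠LWX = 92°  [cyclic WLPX, opposite ∠W+∠P]

∠LWX = 92°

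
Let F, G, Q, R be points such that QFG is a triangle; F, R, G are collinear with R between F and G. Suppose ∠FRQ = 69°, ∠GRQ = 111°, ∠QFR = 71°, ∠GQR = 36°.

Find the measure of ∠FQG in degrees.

1. ∠QGR = 33°  [△QRG]
2. ∠GFQ = 71°  [R on ray FG]
3. ∠FGQ = 33°  [R on ray GF]
4. ∠FQG = 76°  [△QFG]

∠FQG = 76°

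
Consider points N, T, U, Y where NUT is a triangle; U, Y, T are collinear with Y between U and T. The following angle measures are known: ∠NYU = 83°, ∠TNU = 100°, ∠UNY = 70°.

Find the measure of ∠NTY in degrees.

∠NTY = 53°

1. ∠NUY = 27°  [△NUY]
2. ∠NUT = 27°  [Y on ray UT]
3. ∠NTU = 53°  [△NUT]
4. ∠NTY = 53°  [Y on ray TU]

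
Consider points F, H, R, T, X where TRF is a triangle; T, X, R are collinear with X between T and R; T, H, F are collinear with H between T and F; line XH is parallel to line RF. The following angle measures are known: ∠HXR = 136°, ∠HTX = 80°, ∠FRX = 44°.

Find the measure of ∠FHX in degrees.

1. ∠HXT = 44°  [linear pair at X on TR]
2. ∠THX = 56°  [△TXH]
3. ∠FHX = 124°  [linear pair at H on TF]

∠FHX = 124°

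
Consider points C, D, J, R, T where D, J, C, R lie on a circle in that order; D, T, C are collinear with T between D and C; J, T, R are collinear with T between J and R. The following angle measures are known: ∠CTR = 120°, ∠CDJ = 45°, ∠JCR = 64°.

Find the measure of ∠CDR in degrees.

1. ∠CRJ = 45°  [same arc JC]
2. ∠CJR = 71°  [△JCR]
3. ∠CDR = 71°  [same arc CR]

∠CDR = 71°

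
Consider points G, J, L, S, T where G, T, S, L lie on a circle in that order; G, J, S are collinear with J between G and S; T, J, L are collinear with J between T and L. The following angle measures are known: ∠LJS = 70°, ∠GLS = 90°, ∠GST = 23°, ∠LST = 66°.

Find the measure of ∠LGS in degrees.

1. ∠GJL = 110°  [linear pair at J on GS]
2. ∠GLT = 23°  [same arc GT]
3. ∠LGS = 47°  [△GJL]

∠LGS = 47°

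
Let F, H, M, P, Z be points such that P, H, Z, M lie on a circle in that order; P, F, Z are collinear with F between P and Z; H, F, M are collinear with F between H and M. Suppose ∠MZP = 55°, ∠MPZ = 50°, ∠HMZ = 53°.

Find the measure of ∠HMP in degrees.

∠HMP = 22°

1. ∠MFZ = 72°  [△ZFM]
2. ∠MFP = 108°  [linear pair at F on PZ]
3. ∠HMP = 22°  [△PFM]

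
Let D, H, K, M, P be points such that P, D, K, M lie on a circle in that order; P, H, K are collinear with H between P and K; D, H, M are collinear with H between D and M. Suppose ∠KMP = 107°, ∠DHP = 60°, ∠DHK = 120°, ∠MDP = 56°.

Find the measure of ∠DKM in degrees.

1. ∠KDP = 73°  [cyclic PDKM, opposite ∠D+∠M]
2. ∠KHM = 60°  [vertical angles at H]
3. ∠DPK = 64°  [△PHD]
4. ∠MKP = 56°  [same arc PM]
5. ∠DKP = 43°  [△PDK]
6. ∠DMK = 64°  [△KHM]
7. ∠KDM = 17°  [△DHK]
8. ∠DKM = 99°  [△DKM]

∠DKM = 99°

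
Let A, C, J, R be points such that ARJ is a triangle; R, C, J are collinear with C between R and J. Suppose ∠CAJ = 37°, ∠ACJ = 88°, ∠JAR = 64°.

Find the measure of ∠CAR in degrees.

∠CAR = 27°

1. ∠AJC = 55°  [△ACJ]
2. ∠ACR = 92°  [linear pair at C on RJ]
3. ∠AJR = 55°  [C on ray JR]
4. ∠ARJ = 61°  [△ARJ]
5. ∠ARC = 61°  [C on ray RJ]
6. ∠CAR = 27°  [△ARC]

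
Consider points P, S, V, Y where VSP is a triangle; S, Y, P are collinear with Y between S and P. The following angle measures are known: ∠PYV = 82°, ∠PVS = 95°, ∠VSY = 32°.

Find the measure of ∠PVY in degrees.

∠PVY = 45°

1. ∠PSV = 32°  [Y on ray SP]
2. ∠SPV = 53°  [△VSP]
3. ∠VPY = 53°  [Y on ray PS]
4. ∠PVY = 45°  [△VYP]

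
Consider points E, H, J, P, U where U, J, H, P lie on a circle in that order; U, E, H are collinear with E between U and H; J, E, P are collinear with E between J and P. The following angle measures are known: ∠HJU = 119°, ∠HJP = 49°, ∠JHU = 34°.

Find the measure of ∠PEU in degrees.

1. ∠HUP = 49°  [same arc HP]
2. ∠JPU = 34°  [same arc UJ]
3. ∠PEU = 97°  [△UEP]

∠PEU = 97°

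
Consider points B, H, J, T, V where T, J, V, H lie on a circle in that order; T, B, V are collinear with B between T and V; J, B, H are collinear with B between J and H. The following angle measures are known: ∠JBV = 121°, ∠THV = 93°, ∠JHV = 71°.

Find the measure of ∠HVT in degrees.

∠HVT = 50°

1. ∠HBT = 121°  [vertical angles at B]
2. ∠HBV = 59°  [linear pair at B on TV]
3. ∠HVT = 50°  [△VBH]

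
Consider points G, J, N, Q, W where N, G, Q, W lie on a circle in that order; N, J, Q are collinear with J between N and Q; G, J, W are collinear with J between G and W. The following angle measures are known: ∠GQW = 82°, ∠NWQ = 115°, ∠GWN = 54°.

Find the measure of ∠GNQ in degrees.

1. ∠NGQ = 65°  [cyclic NGQW, opposite ∠G+∠W]
2. ∠GQN = 54°  [same arc NG]
3. ∠GNQ = 61°  [△NGQ]

∠GNQ = 61°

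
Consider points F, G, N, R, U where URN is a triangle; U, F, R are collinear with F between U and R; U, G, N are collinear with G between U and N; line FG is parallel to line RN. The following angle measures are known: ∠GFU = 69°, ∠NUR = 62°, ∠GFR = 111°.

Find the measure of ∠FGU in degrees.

1. ∠NRU = 69°  [FG∥RN, corresponding at F]
2. ∠RNU = 49°  [△URN]
3. ∠FGU = 49°  [FG∥RN, corresponding at G]

∠FGU = 49°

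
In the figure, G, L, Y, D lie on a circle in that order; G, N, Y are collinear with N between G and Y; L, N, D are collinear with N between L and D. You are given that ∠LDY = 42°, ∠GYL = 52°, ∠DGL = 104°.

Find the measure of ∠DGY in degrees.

1. ∠LGY = 42°  [same arc LY]
2. ∠GDL = 52°  [same arc GL]
3. ∠GLY = 86°  [△GLY]
4. ∠DLG = 24°  [△GLD]
5. ∠GDY = 94°  [cyclic GLYD, opposite ∠L+∠D]
6. ∠DYG = 24°  [same arc GD]
7. ∠DGY = 62°  [△GYD]

∠DGY = 62°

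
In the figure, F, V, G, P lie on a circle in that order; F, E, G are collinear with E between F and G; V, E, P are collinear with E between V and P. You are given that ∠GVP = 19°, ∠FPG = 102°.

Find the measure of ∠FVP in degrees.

1. ∠GFP = 19°  [same arc GP]
2. ∠FGP = 59°  [△FGP]
3. ∠FVP = 59°  [same arc FP]

∠FVP = 59°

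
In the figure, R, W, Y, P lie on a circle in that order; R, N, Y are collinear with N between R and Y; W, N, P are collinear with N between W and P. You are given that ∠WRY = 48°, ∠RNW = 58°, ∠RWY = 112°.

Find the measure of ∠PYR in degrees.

∠PYR = 74°

1. ∠WPY = 48°  [same arc WY]
2. ∠PNY = 58°  [vertical angles at N]
3. ∠PYR = 74°  [△YNP]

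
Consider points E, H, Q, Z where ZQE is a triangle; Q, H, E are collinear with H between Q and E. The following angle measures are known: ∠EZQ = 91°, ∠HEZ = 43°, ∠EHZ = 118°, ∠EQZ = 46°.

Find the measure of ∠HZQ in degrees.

∠HZQ = 72°

1. ∠QHZ = 62°  [linear pair at H on QE]
2. ∠HQZ = 46°  [H on ray QE]
3. ∠HZQ = 72°  [△ZQH]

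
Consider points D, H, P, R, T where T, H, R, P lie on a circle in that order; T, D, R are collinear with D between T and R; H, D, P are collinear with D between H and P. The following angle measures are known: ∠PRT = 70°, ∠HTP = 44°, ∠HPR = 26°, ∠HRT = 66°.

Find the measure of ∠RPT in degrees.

∠RPT = 92°

1. ∠HTR = 26°  [same arc HR]
2. ∠RHT = 88°  [△THR]
3. ∠RPT = 92°  [cyclic THRP, opposite ∠H+∠P]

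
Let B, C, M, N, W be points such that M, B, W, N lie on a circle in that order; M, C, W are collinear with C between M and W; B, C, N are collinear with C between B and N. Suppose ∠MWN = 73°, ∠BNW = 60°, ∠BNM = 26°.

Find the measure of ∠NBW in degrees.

∠NBW = 21°

1. ∠MBN = 73°  [same arc MN]
2. ∠BMN = 81°  [△MBN]
3. ∠BWN = 99°  [cyclic MBWN, opposite ∠M+∠W]
4. ∠NBW = 21°  [△BWN]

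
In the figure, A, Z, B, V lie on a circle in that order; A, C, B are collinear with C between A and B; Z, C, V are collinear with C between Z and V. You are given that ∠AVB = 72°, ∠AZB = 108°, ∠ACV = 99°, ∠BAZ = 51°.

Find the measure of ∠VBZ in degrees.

∠VBZ = 69°

1. ∠ABZ = 21°  [△AZB]
2. ∠BCZ = 99°  [vertical angles at C]
3. ∠BVZ = 51°  [same arc ZB]
4. ∠BZV = 60°  [△ZCB]
5. ∠VBZ = 69°  [△ZBV]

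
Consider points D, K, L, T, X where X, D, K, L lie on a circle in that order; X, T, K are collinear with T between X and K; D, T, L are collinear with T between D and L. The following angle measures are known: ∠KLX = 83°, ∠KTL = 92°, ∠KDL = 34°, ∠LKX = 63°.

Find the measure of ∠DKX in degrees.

1. ∠KXL = 34°  [△XKL]
2. ∠LTX = 88°  [linear pair at T on XK]
3. ∠DLX = 58°  [△XTL]
4. ∠DKX = 58°  [same arc XD]

∠DKX = 58°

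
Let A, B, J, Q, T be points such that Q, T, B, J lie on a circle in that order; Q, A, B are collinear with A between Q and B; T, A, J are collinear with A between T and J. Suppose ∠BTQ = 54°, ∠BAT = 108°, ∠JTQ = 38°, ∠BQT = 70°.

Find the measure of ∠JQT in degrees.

1. ∠QBT = 56°  [△QTB]
2. ∠QJT = 56°  [same arc QT]
3. ∠JQT = 86°  [△QTJ]

∠JQT = 86°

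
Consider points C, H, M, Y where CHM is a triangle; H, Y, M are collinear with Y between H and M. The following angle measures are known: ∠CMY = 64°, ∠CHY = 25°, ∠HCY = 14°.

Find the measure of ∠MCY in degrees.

1. ∠CYH = 141°  [△CHY]
2. ∠CYM = 39°  [linear pair at Y on HM]
3. ∠MCY = 77°  [△CYM]

∠MCY = 77°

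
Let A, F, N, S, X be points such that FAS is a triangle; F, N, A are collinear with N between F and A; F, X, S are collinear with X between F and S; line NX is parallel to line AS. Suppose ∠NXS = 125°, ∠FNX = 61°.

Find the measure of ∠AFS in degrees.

∠AFS = 64°

1. ∠FXN = 55°  [linear pair at X on FS]
2. ∠NFX = 64°  [△FNX]
3. ∠AFS = 64°  [N on FA, X on FS]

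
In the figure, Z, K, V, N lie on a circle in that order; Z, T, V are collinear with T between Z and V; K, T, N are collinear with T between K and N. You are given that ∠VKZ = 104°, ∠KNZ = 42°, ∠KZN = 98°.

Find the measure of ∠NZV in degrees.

∠NZV = 64°

1. ∠VNZ = 76°  [cyclic ZKVN, opposite ∠K+∠N]
2. ∠NKZ = 40°  [△ZKN]
3. ∠NVZ = 40°  [same arc ZN]
4. ∠NZV = 64°  [△ZVN]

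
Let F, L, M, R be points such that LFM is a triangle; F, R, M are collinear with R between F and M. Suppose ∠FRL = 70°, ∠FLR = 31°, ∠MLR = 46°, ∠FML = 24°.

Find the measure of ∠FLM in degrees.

1. ∠LFR = 79°  [△LFR]
2. ∠LFM = 79°  [R on ray FM]
3. ∠FLM = 77°  [△LFM]

∠FLM = 77°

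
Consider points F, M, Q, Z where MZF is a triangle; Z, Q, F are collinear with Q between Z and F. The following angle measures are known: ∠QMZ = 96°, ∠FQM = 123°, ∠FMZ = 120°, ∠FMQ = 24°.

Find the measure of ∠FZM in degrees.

∠FZM = 27°

1. ∠MFQ = 33°  [△MQF]
2. ∠MFZ = 33°  [Q on ray FZ]
3. ∠FZM = 27°  [△MZF]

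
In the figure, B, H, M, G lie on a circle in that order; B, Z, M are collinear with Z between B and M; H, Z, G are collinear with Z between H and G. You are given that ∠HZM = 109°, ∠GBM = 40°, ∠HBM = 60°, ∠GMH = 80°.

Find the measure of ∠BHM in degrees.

1. ∠GHM = 40°  [same arc MG]
2. ∠BMH = 31°  [△HZM]
3. ∠BHM = 89°  [△BHM]

∠BHM = 89°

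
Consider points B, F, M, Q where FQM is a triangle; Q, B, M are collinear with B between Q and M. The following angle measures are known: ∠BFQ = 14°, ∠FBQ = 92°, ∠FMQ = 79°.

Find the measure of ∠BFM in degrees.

1. ∠FBM = 88°  [linear pair at B on QM]
2. ∠BMF = 79°  [B on ray MQ]
3. ∠BFM = 13°  [△FBM]

∠BFM = 13°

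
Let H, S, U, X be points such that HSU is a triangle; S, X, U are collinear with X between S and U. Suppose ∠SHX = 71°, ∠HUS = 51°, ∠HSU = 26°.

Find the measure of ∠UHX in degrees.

1. ∠HUX = 51°  [X on ray US]
2. ∠HSX = 26°  [X on ray SU]
3. ∠HXS = 83°  [△HSX]
4. ∠HXU = 97°  [linear pair at X on SU]
5. ∠UHX = 32°  [△HXU]

∠UHX = 32°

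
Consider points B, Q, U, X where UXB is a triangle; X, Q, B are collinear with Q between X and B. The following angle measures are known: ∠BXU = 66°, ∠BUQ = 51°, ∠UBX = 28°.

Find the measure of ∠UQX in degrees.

∠UQX = 79°

1. ∠QBU = 28°  [Q on ray BX]
2. ∠BQU = 101°  [△UQB]
3. ∠UQX = 79°  [linear pair at Q on XB]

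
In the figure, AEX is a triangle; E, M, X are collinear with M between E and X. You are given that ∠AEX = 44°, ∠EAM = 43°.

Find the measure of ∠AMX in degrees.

∠AMX = 87°

1. ∠AEM = 44°  [M on ray EX]
2. ∠AME = 93°  [△AEM]
3. ∠AMX = 87°  [linear pair at M on EX]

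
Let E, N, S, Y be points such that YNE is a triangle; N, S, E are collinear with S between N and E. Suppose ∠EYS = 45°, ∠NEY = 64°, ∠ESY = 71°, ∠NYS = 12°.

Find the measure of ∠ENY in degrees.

∠ENY = 59°

1. ∠NSY = 109°  [linear pair at S on NE]
2. ∠SNY = 59°  [△YNS]
3. ∠ENY = 59°  [S on ray NE]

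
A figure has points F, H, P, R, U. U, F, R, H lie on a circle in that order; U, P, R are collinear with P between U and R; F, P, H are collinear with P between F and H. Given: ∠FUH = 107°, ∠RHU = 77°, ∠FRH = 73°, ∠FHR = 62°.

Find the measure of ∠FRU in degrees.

∠FRU = 15°

1. ∠RFU = 103°  [cyclic UFRH, opposite ∠F+∠H]
2. ∠FUR = 62°  [same arc FR]
3. ∠FRU = 15°  [△UFR]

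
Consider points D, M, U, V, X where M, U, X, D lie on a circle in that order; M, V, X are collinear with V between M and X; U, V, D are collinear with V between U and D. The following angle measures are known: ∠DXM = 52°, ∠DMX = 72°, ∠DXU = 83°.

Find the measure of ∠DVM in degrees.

1. ∠DUM = 52°  [same arc MD]
2. ∠DMU = 97°  [cyclic MUXD, opposite ∠M+∠X]
3. ∠MDU = 31°  [△MUD]
4. ∠DVM = 77°  [△MVD]

∠DVM = 77°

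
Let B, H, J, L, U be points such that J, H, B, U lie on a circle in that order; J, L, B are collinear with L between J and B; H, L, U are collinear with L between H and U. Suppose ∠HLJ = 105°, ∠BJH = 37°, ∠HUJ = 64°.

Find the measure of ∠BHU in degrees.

1. ∠BLH = 75°  [linear pair at L on JB]
2. ∠HBJ = 64°  [same arc JH]
3. ∠BHU = 41°  [△HLB]

∠BHU = 41°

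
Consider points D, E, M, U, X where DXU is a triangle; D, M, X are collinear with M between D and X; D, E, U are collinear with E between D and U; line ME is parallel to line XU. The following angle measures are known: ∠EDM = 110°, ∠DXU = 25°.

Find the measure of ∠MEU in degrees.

1. ∠UDX = 110°  [M on DX, E on DU]
2. ∠DUX = 45°  [△DXU]
3. ∠DEM = 45°  [ME∥XU, corresponding at E]
4. ∠MEU = 135°  [linear pair at E on DU]

∠MEU = 135°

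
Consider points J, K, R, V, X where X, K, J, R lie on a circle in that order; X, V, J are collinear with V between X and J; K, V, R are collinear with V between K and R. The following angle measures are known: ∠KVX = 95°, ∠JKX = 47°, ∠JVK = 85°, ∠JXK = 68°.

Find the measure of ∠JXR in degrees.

∠JXR = 30°

1. ∠JVR = 95°  [vertical angles at V]
2. ∠JRX = 133°  [cyclic XKJR, opposite ∠K+∠R]
3. ∠JRK = 68°  [same arc KJ]
4. ∠RJX = 17°  [△JVR]
5. ∠JXR = 30°  [△XJR]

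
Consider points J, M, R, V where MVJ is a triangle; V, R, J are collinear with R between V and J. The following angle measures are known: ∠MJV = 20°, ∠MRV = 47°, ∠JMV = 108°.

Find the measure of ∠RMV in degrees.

1. ∠JVM = 52°  [△MVJ]
2. ∠MVR = 52°  [R on ray VJ]
3. ∠RMV = 81°  [△MVR]

∠RMV = 81°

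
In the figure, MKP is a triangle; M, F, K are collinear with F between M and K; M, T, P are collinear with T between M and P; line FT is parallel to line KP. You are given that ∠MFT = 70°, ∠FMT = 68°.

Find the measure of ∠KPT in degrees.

1. ∠FTM = 42°  [△MFT]
2. ∠FTP = 138°  [linear pair at T on MP]
3. ∠KPT = 42°  [FT∥KP, co-interior at P–T]

∠KPT = 42°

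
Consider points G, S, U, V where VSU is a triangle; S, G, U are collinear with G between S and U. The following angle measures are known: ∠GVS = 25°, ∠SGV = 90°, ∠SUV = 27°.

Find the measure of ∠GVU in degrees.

1. ∠UGV = 90°  [linear pair at G on SU]
2. ∠GUV = 27°  [G on ray US]
3. ∠GVU = 63°  [△VGU]

∠GVU = 63°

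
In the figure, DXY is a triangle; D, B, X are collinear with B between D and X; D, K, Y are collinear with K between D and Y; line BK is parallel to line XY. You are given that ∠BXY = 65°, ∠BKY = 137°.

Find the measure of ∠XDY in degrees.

1. ∠DXY = 65°  [B on ray XD]
2. ∠BKD = 43°  [linear pair at K on DY]
3. ∠DBK = 65°  [BK∥XY, corresponding at B]
4. ∠BDK = 72°  [△DBK]
5. ∠XDY = 72°  [B on DX, K on DY]

∠XDY = 72°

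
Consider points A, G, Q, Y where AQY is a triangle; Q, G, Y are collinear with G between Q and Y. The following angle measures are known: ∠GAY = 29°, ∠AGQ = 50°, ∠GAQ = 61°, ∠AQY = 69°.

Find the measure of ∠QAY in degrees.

1. ∠AGY = 130°  [linear pair at G on QY]
2. ∠AYG = 21°  [△AGY]
3. ∠AYQ = 21°  [G on ray YQ]
4. ∠QAY = 90°  [△AQY]

∠QAY = 90°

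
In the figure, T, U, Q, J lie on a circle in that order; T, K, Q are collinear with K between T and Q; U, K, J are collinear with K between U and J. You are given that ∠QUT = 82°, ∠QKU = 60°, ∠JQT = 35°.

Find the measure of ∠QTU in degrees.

∠QTU = 25°

1. ∠TKU = 120°  [linear pair at K on TQ]
2. ∠JUT = 35°  [same arc TJ]
3. ∠QTU = 25°  [△TKU]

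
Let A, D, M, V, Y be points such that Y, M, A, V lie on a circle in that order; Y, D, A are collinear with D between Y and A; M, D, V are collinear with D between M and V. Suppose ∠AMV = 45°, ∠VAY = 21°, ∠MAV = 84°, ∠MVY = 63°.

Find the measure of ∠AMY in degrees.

1. ∠AYV = 45°  [same arc AV]
2. ∠AVY = 114°  [△YAV]
3. ∠AMY = 66°  [cyclic YMAV, opposite ∠M+∠V]

∠AMY = 66°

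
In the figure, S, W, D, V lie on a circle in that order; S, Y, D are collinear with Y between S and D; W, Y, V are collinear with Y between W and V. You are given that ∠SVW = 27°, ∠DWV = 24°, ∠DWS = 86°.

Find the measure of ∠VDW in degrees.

∠VDW = 89°

1. ∠SDW = 27°  [same arc SW]
2. ∠DSW = 67°  [△SWD]
3. ∠DVW = 67°  [same arc WD]
4. ∠VDW = 89°  [△WDV]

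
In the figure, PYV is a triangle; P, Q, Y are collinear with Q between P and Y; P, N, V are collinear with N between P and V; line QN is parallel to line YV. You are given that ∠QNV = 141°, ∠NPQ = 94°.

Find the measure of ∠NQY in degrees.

∠NQY = 133°

1. ∠PNQ = 39°  [linear pair at N on PV]
2. ∠NQP = 47°  [△PQN]
3. ∠NQY = 133°  [linear pair at Q on PY]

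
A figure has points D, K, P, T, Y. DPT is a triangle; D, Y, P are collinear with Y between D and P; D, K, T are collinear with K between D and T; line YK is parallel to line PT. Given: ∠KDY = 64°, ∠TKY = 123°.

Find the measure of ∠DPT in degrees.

∠DPT = 59°

1. ∠DKY = 57°  [linear pair at K on DT]
2. ∠DYK = 59°  [△DYK]
3. ∠DPT = 59°  [YK∥PT, corresponding at Y]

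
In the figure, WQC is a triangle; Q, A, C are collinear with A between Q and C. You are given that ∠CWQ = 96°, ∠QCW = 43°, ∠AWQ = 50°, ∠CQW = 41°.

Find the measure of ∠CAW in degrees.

1. ∠AQW = 41°  [A on ray QC]
2. ∠QAW = 89°  [△WQA]
3. ∠CAW = 91°  [linear pair at A on QC]

∠CAW = 91°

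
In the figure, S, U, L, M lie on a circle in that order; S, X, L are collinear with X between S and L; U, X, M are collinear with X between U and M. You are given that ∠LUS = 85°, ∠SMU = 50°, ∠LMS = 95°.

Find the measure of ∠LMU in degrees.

1. ∠SLU = 50°  [same arc SU]
2. ∠LSU = 45°  [△SUL]
3. ∠LMU = 45°  [same arc UL]

∠LMU = 45°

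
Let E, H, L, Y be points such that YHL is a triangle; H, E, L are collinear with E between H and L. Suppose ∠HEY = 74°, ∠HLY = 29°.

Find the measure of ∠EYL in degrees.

1. ∠LEY = 106°  [linear pair at E on HL]
2. ∠ELY = 29°  [E on ray LH]
3. ∠EYL = 45°  [△YEL]

∠EYL = 45°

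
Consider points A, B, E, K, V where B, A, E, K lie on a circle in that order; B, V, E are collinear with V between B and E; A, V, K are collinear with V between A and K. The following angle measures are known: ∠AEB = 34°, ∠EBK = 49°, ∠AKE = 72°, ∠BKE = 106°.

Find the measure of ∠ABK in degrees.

∠ABK = 121°

1. ∠EAK = 49°  [same arc EK]
2. ∠AEK = 59°  [△AEK]
3. ∠ABK = 121°  [cyclic BAEK, opposite ∠B+∠E]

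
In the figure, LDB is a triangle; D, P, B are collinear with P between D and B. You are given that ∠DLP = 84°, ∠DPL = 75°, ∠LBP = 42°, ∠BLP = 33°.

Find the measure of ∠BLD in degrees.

1. ∠LDP = 21°  [△LDP]
2. ∠DBL = 42°  [P on ray BD]
3. ∠BDL = 21°  [P on ray DB]
4. ∠BLD = 117°  [△LDB]

∠BLD = 117°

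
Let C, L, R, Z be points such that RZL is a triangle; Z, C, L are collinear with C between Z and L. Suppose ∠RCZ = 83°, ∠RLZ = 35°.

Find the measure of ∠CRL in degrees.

1. ∠LCR = 97°  [linear pair at C on ZL]
2. ∠CLR = 35°  [C on ray LZ]
3. ∠CRL = 48°  [△RCL]

∠CRL = 48°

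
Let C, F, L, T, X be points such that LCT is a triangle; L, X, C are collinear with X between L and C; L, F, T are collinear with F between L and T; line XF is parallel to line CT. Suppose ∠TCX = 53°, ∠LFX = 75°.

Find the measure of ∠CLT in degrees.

1. ∠LCT = 53°  [X on ray CL]
2. ∠CTL = 75°  [XF∥CT, corresponding at F]
3. ∠CLT = 52°  [△LCT]

∠CLT = 52°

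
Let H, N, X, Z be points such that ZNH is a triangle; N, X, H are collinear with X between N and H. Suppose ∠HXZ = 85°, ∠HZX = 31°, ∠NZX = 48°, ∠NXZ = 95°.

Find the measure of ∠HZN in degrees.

∠HZN = 79°

1. ∠XHZ = 64°  [△ZXH]
2. ∠XNZ = 37°  [△ZNX]
3. ∠NHZ = 64°  [X on ray HN]
4. ∠HNZ = 37°  [X on ray NH]
5. ∠HZN = 79°  [△ZNH]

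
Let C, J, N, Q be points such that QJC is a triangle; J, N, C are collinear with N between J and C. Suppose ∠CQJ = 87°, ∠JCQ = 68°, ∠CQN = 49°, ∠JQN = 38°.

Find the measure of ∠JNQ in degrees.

1. ∠NCQ = 68°  [N on ray CJ]
2. ∠CNQ = 63°  [△QNC]
3. ∠JNQ = 117°  [linear pair at N on JC]

∠JNQ = 117°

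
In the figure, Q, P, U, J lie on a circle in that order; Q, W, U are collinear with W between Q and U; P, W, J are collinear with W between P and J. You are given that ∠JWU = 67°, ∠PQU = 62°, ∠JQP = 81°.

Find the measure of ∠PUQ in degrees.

1. ∠PWQ = 67°  [vertical angles at W]
2. ∠JPQ = 51°  [△QWP]
3. ∠PJQ = 48°  [△QPJ]
4. ∠PUQ = 48°  [same arc QP]

∠PUQ = 48°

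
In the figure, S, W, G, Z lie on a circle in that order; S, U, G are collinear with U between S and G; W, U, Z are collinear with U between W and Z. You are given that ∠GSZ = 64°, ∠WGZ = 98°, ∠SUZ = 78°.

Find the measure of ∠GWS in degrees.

1. ∠GWZ = 64°  [same arc GZ]
2. ∠GZW = 18°  [△WGZ]
3. ∠GUW = 78°  [vertical angles at U]
4. ∠SGW = 38°  [△WUG]
5. ∠GSW = 18°  [same arc WG]
6. ∠GWS = 124°  [△SWG]

∠GWS = 124°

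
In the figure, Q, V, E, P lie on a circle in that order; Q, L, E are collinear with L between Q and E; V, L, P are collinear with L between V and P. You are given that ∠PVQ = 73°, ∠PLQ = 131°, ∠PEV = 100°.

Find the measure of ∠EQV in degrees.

∠EQV = 58°

1. ∠PEQ = 73°  [same arc QP]
2. ∠ELP = 49°  [linear pair at L on QE]
3. ∠EPV = 58°  [△ELP]
4. ∠EQV = 58°  [same arc VE]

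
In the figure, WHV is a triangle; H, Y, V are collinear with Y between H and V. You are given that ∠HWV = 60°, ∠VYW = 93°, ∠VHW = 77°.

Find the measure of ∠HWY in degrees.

∠HWY = 16°

1. ∠HYW = 87°  [linear pair at Y on HV]
2. ∠WHY = 77°  [Y on ray HV]
3. ∠HWY = 16°  [△WHY]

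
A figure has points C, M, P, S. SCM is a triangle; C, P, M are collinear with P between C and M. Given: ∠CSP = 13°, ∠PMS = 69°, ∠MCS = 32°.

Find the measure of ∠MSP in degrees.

1. ∠PCS = 32°  [P on ray CM]
2. ∠CPS = 135°  [△SCP]
3. ∠MPS = 45°  [linear pair at P on CM]
4. ∠MSP = 66°  [△SPM]

∠MSP = 66°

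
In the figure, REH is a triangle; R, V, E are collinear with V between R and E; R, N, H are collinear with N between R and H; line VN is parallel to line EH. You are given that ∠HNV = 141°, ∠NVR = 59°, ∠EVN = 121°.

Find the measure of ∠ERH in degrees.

1. ∠RNV = 39°  [linear pair at N on RH]
2. ∠NRV = 82°  [△RVN]
3. ∠ERH = 82°  [V on RE, N on RH]

∠ERH = 82°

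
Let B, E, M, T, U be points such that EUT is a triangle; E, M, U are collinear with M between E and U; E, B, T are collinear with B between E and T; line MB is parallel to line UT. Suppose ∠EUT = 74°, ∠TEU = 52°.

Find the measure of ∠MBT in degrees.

1. ∠ETU = 54°  [△EUT]
2. ∠EBM = 54°  [MB∥UT, corresponding at B]
3. ∠MBT = 126°  [linear pair at B on ET]

∠MBT = 126°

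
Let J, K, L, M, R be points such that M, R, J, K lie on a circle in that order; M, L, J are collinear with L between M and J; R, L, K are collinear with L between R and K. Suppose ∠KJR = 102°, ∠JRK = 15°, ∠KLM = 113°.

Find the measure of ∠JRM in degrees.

1. ∠JKR = 63°  [△RJK]
2. ∠JLR = 113°  [vertical angles at L]
3. ∠JMR = 63°  [same arc RJ]
4. ∠MJR = 52°  [△RLJ]
5. ∠JRM = 65°  [△MRJ]

∠JRM = 65°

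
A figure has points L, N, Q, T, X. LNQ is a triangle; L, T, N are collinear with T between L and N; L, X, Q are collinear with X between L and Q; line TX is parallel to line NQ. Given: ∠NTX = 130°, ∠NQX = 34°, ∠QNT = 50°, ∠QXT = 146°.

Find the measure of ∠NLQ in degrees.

∠NLQ = 96°

1. ∠LQN = 34°  [X on ray QL]
2. ∠LNQ = 50°  [T on ray NL]
3. ∠NLQ = 96°  [△LNQ]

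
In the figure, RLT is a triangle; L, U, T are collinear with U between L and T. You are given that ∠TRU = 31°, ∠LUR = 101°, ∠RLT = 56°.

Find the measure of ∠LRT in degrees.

∠LRT = 54°

1. ∠RUT = 79°  [linear pair at U on LT]
2. ∠RTU = 70°  [△RUT]
3. ∠LTR = 70°  [U on ray TL]
4. ∠LRT = 54°  [△RLT]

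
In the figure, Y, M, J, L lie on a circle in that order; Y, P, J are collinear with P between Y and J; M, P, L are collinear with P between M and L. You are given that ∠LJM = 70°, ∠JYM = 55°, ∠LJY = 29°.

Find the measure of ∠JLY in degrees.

∠JLY = 96°

1. ∠LYM = 110°  [cyclic YMJL, opposite ∠Y+∠J]
2. ∠JLM = 55°  [same arc MJ]
3. ∠LMY = 29°  [same arc YL]
4. ∠JPL = 96°  [△JPL]
5. ∠MLY = 41°  [△YML]
6. ∠LPY = 84°  [linear pair at P on YJ]
7. ∠JYL = 55°  [△YPL]
8. ∠JLY = 96°  [△YJL]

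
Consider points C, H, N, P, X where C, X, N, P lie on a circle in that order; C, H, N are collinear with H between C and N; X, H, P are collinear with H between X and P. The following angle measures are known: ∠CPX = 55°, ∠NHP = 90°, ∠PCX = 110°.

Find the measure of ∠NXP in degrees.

1. ∠CNX = 55°  [same arc CX]
2. ∠CHX = 90°  [vertical angles at H]
3. ∠NHX = 90°  [linear pair at H on CN]
4. ∠NXP = 35°  [△XHN]

∠NXP = 35°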